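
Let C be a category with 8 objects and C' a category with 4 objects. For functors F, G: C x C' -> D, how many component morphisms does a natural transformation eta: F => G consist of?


A natural transformation eta: F => G assigns one component morphism per
object of the domain category.
The domain is the product category C x C', so
|Ob(C x C')| = |Ob(C)| * |Ob(C')| = 8 * 4 = 32.
Therefore eta has 32 component morphisms.

32


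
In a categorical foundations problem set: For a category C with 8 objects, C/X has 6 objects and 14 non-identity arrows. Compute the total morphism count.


In the slice category C/X, objects are morphisms to X.
Identity morphisms: 6 (one per object of C/X).
Non-identity morphisms: 14.
Total = 6 + 14 = 20

20


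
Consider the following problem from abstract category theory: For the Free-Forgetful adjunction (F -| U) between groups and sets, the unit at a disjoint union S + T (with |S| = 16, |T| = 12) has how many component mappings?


The unit eta_X: X -> U(F(X)) of the Free-Forgetful adjunction
maps each element of X to a generator of F(X). For X = S + T (disjoint
union in Set), |S + T| = |S| + |T|.
Total mappings = 16 + 12 = 28.

28


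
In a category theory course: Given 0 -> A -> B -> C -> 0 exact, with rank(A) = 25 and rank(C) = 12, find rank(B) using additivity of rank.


For a short exact sequence 0 -> A -> B -> C -> 0,
rank is additive: rank(B) = rank(A) + rank(C).
rank(B) = 25 + 12 = 37

37


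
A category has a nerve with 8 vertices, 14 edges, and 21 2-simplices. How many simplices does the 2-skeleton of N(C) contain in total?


The 2-skeleton of the nerve N(C) consists of simplices in dimensions 0, 1, 2:
  |N(C)_0| = 8 (objects)
  |N(C)_1| = 14 (morphisms)
  |N(C)_2| = 21 (composable pairs)
Total = 8 + 14 + 21 = 43

43


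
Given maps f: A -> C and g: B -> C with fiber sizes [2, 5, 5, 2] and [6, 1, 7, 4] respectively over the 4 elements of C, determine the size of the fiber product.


The pullback A x_C B consists of pairs (a, b) with f(a) = g(b).
For each element c in C, the fiber product has |f^-1(c)| * |g^-1(c)| elements.
Summing over C: 2 * 6 + 5 * 1 + 5 * 7 + 2 * 4
= 12 + 5 + 35 + 8 = 60

60


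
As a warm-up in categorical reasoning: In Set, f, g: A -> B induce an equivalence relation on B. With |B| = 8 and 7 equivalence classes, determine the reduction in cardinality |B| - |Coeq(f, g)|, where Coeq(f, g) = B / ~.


The coequalizer Coeq(f, g) = B / ~ has one element per equivalence class.
|B| = 8, |Coeq(f, g)| = 7.
|B| - |Coeq(f, g)| = 8 - 7 = 1.

1


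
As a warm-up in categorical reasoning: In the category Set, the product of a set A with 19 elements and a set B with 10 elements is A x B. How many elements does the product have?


In Set, the product A x B is the Cartesian product.
By the universal property, |A x B| = |A| * |B|.
|A x B| = 19 * 10 = 190

190


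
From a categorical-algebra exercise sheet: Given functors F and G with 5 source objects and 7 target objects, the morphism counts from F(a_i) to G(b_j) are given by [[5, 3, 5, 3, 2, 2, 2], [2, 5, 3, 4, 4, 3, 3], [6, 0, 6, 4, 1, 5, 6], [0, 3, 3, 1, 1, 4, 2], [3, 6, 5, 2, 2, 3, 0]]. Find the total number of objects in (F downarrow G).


Objects of (F downarrow G) are triples (a, b, h: F(a)->G(b)).
The count equals the sum of all entries in the hom-matrix.
sum(row 0) = 22
sum(row 1) = 24
sum(row 2) = 28
sum(row 3) = 14
sum(row 4) = 21
Grand total = 109

109


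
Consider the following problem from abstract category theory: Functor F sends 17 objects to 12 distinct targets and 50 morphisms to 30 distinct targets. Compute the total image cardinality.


The image of F consists of distinct objects and distinct morphisms.
|Im(F)| on objects = 12
|Im(F)| on morphisms = 30
Total image cardinality = 12 + 30 = 42

42


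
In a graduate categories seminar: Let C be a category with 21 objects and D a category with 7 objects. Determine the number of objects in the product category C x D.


The product category C x D has objects that are pairs (c, d).
Number of pairs = |Ob(C)| * |Ob(D)| = 21 * 7 = 147

147


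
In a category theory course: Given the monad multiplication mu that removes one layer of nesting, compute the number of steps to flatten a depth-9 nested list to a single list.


Each application of mu: T^2 -> T removes one layer of nesting.
Starting at depth 9 (i.e., T^9(X)), we need to reach T(X).
Number of mu applications = 9 - 1 = 8

8


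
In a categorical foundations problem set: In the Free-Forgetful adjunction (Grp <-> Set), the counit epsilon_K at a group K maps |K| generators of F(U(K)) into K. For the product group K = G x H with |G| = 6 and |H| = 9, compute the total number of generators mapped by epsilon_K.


The counit epsilon_K: F(U(K)) -> K of the Free-Forgetful adjunction
maps |K| generators of F(U(K)) into K. For K = G x H (the product group),
|G x H| = |G| * |H|.
Total generators mapped = 6 * 9 = 54.

54


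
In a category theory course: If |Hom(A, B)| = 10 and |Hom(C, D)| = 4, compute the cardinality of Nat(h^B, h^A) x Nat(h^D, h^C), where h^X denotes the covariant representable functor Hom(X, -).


By the Yoneda lemma, Nat(h^B, h^A) is isomorphic to Hom(A, B),
so |Nat(h^B, h^A)| = |Hom(A, B)| and |Nat(h^D, h^C)| = |Hom(C, D)|.
|Hom(A, B)| = 10, |Hom(C, D)| = 4.
|Nat(h^B, h^A) x Nat(h^D, h^C)| = 10 * 4 = 40

40


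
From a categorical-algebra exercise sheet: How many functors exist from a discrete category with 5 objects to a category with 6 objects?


A functor from a discrete category C to D is determined by
where each object maps. Each of the 5 objects of C can map
to any of the 6 objects of D independently.
Number of functors = 6^5 = 7776

7776


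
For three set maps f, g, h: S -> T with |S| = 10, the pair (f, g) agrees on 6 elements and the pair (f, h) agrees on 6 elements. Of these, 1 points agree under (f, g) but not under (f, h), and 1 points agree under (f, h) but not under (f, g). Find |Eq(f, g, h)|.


Eq(f, g, h) is the triple-agreement set: points in S where all three
maps take the same value. Using inclusion-exclusion on the pairwise data:
Pair (f, g) agrees on 6 points; pair (f, h) on 6 points.
Points agreeing under (f, g) but not (f, h) = 1; under (f, h) but not (f, g) = 1.
Triple-agreement = agreement-in-(f, g) minus points that agree under (f, g) but not (f, h):
|Eq(f, g, h)| = 6 - 1 = 5
(cross-check via (f, h): 6 - 1 = 5.)

5


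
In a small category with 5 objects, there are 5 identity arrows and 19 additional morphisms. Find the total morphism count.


Each object has an identity morphism, giving 5 identities.
Adding the 19 non-identity morphisms:
Total = 5 + 19 = 24

24


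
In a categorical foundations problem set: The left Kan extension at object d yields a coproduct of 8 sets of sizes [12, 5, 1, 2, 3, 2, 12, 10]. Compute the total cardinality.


Pointwise, the left Kan extension (Lan_F H)(d) is the colimit, indexed
by the comma category (F downarrow d), of H composed with the
projection (F downarrow d) -> C. Here that colimit is given
as a coproduct (disjoint union) of sets, so its cardinality is the
sum of the sizes of the summands.
Coproduct of sets with sizes: 12 + 5 + 1 + 2 + 3 + 2 + 12 + 10
= 47

47


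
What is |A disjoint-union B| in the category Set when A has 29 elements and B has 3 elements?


In Set, the coproduct A + B is the disjoint union.
|A + B| = |A| + |B| = 29 + 3 = 32

32


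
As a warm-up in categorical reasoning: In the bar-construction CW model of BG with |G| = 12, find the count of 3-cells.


In the bar-construction CW model of BG, the n-cells are indexed by
n-tuples [g_1|...|g_n] of non-identity elements of G (degenerate
simplices with some g_i = e do not contribute cells), so there are
(|G| - 1)^n n-cells.
For dim = 3 with |G| = 12:
cells = (12 - 1)^3 = 11^3 = 1331

1331


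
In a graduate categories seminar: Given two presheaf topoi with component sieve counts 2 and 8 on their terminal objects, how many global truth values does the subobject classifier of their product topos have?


In a product of presheaf topoi E_1 x E_2, the subobject classifier
is Omega = Omega_1 x Omega_2 (componentwise), so
|Omega(top)| = |Omega_1(top_1)| * |Omega_2(top_2)|.
= 2 * 8 = 16.

16


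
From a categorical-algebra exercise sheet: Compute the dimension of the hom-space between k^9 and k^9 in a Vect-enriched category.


In Vect-enriched categories, Hom(k^n, k^m) is the space of m x n matrices.
dim(Hom(k^9, k^9)) = 9 * 9 = 81

81


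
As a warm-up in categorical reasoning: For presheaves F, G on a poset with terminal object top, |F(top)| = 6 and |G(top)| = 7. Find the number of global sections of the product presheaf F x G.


Global sections of a presheaf on a poset with terminal top satisfy
Gamma(H) ~ H(top). Presheaves admit pointwise products, so
(F x G)(top) = F(top) x G(top) (Cartesian product).
|Gamma(F x G)| = |F(top)| * |G(top)| = 6 * 7 = 42.

42


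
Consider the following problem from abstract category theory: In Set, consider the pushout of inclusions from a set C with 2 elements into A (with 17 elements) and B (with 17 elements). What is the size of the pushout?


The pushout A +_C B identifies the images of C in A and B.
|A +_C B| = |A| + |B| - |C| (for injections).
= 17 + 17 - 2 = 32

32


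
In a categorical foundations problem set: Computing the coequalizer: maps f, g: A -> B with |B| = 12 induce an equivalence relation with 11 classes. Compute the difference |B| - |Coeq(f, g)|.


The coequalizer Coeq(f, g) = B / ~ has one element per equivalence class.
|B| = 12, |Coeq(f, g)| = 11.
|B| - |Coeq(f, g)| = 12 - 11 = 1.

1


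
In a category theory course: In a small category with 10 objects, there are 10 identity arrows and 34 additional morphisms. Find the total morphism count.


Each object has an identity morphism, giving 10 identities.
Adding the 34 non-identity morphisms:
Total = 10 + 34 = 44

44


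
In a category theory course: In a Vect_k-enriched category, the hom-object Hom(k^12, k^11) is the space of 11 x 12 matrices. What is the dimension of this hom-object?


In Vect-enriched categories, Hom(k^n, k^m) is the space of m x n matrices.
dim(Hom(k^12, k^11)) = 11 * 12 = 132

132


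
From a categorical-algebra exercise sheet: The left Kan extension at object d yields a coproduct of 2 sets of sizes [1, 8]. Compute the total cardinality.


Pointwise, the left Kan extension (Lan_F H)(d) is the colimit, indexed
by the comma category (F downarrow d), of H composed with the
projection (F downarrow d) -> C. Here that colimit is given
as a coproduct (disjoint union) of sets, so its cardinality is the
sum of the sizes of the summands.
Coproduct of sets with sizes: 1 + 8
= 9

9


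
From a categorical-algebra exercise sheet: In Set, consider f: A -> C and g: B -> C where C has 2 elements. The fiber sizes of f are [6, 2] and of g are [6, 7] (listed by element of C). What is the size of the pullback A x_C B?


The pullback A x_C B consists of pairs (a, b) with f(a) = g(b).
For each element c in C, the fiber product has |f^-1(c)| * |g^-1(c)| elements.
Summing over C: 6 * 6 + 2 * 7
= 36 + 14 = 50

50


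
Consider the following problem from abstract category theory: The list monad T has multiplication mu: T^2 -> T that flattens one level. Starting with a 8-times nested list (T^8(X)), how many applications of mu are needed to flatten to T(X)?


Each application of mu: T^2 -> T removes one layer of nesting.
Starting at depth 8 (i.e., T^8(X)), we need to reach T(X).
Number of mu applications = 8 - 1 = 7

7


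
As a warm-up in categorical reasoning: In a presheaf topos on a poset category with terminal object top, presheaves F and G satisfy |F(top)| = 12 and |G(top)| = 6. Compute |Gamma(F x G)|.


Global sections of a presheaf on a poset with terminal top satisfy
Gamma(H) ~ H(top). Presheaves admit pointwise products, so
(F x G)(top) = F(top) x G(top) (Cartesian product).
|Gamma(F x G)| = |F(top)| * |G(top)| = 12 * 6 = 72.

72


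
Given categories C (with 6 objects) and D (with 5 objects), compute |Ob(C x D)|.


The product category C x D has objects that are pairs (c, d).
Number of pairs = |Ob(C)| * |Ob(D)| = 6 * 5 = 30

30


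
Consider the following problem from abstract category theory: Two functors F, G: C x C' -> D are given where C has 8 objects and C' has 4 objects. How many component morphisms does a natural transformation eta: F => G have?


A natural transformation eta: F => G assigns one component morphism per
object of the domain category.
The domain is the product category C x C', so
|Ob(C x C')| = |Ob(C)| * |Ob(C')| = 8 * 4 = 32.
Therefore eta has 32 component morphisms.

32


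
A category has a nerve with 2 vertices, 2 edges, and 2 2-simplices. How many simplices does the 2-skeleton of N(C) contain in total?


The 2-skeleton of the nerve N(C) consists of simplices in dimensions 0, 1, 2:
  |N(C)_0| = 2 (objects)
  |N(C)_1| = 2 (morphisms)
  |N(C)_2| = 2 (composable pairs)
Total = 2 + 2 + 2 = 6

6


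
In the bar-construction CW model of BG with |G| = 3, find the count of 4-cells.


In the bar-construction CW model of BG, the n-cells are indexed by
n-tuples [g_1|...|g_n] of non-identity elements of G (degenerate
simplices with some g_i = e do not contribute cells), so there are
(|G| - 1)^n n-cells.
For dim = 4 with |G| = 3:
cells = (3 - 1)^4 = 2^4 = 16

16


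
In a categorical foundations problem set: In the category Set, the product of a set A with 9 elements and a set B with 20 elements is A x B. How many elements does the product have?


In Set, the product A x B is the Cartesian product.
By the universal property, |A x B| = |A| * |B|.
|A x B| = 9 * 20 = 180

180


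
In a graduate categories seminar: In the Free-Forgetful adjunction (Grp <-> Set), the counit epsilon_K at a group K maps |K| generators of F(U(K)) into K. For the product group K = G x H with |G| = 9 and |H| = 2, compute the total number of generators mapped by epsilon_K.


The counit epsilon_K: F(U(K)) -> K of the Free-Forgetful adjunction
maps |K| generators of F(U(K)) into K. For K = G x H (the product group),
|G x H| = |G| * |H|.
Total generators mapped = 9 * 2 = 18.

18


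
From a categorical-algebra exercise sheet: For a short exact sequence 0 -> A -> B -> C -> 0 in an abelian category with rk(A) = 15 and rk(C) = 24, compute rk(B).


For a short exact sequence 0 -> A -> B -> C -> 0,
rank is additive: rank(B) = rank(A) + rank(C).
rank(B) = 15 + 24 = 39

39


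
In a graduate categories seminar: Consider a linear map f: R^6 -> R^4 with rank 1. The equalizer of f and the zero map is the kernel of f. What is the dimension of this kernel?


The equalizer of f and the zero map is ker(f).
By the rank-nullity theorem: dim(ker(f)) = dim(domain) - rank(f).
dim(ker(f)) = 6 - 1 = 5

5


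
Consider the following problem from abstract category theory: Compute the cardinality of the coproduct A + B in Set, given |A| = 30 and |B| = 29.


In Set, the coproduct A + B is the disjoint union.
|A + B| = |A| + |B| = 30 + 29 = 59

59


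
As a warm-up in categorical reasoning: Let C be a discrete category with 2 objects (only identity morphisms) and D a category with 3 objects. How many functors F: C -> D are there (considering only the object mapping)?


A functor from a discrete category C to D is determined by
where each object maps. Each of the 2 objects of C can map
to any of the 3 objects of D independently.
Number of functors = 3^2 = 9

9


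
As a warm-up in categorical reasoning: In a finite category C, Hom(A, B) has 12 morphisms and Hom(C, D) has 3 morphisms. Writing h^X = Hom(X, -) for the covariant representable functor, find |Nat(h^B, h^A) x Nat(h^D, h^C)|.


By the Yoneda lemma, Nat(h^B, h^A) is isomorphic to Hom(A, B),
so |Nat(h^B, h^A)| = |Hom(A, B)| and |Nat(h^D, h^C)| = |Hom(C, D)|.
|Hom(A, B)| = 12, |Hom(C, D)| = 3.
|Nat(h^B, h^A) x Nat(h^D, h^C)| = 12 * 3 = 36

36


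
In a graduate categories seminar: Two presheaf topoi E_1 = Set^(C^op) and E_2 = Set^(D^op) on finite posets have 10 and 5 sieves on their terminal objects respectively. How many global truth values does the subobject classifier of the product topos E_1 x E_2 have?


In a product of presheaf topoi E_1 x E_2, the subobject classifier
is Omega = Omega_1 x Omega_2 (componentwise), so
|Omega(top)| = |Omega_1(top_1)| * |Omega_2(top_2)|.
= 10 * 5 = 50.

50


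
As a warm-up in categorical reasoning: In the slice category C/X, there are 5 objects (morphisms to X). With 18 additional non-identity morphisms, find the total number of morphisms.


In the slice category C/X, objects are morphisms to X.
Identity morphisms: 5 (one per object of C/X).
Non-identity morphisms: 18.
Total = 5 + 18 = 23

23


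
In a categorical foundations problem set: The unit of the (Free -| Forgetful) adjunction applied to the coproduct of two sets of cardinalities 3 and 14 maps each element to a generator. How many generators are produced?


The unit eta_X: X -> U(F(X)) of the Free-Forgetful adjunction
maps each element of X to a generator of F(X). For X = S + T (disjoint
union in Set), |S + T| = |S| + |T|.
Total mappings = 3 + 14 = 17.

17


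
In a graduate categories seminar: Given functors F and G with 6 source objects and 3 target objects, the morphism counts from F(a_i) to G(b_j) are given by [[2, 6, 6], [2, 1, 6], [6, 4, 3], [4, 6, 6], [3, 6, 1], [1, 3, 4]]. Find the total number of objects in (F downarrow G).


Objects of (F downarrow G) are triples (a, b, h: F(a)->G(b)).
The count equals the sum of all entries in the hom-matrix.
sum(row 0) = 14
sum(row 1) = 9
sum(row 2) = 13
sum(row 3) = 16
sum(row 4) = 10
sum(row 5) = 8
Grand total = 70

70


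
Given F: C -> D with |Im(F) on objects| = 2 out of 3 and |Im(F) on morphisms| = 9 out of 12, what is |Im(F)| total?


The image of F consists of distinct objects and distinct morphisms.
|Im(F)| on objects = 2
|Im(F)| on morphisms = 9
Total image cardinality = 2 + 9 = 11

11


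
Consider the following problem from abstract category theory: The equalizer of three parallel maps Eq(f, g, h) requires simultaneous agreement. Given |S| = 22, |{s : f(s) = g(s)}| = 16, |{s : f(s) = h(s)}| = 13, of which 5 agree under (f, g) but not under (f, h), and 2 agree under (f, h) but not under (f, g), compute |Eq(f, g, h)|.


Eq(f, g, h) is the triple-agreement set: points in S where all three
maps take the same value. Using inclusion-exclusion on the pairwise data:
Pair (f, g) agrees on 16 points; pair (f, h) on 13 points.
Points agreeing under (f, g) but not (f, h) = 5; under (f, h) but not (f, g) = 2.
Triple-agreement = agreement-in-(f, g) minus points that agree under (f, g) but not (f, h):
|Eq(f, g, h)| = 16 - 5 = 11
(cross-check via (f, h): 13 - 2 = 11.)

11


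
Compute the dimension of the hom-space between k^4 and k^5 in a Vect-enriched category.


In Vect-enriched categories, Hom(k^n, k^m) is the space of m x n matrices.
dim(Hom(k^4, k^5)) = 5 * 4 = 20

20


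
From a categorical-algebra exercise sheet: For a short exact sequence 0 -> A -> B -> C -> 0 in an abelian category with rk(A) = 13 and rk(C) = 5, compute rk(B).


For a short exact sequence 0 -> A -> B -> C -> 0,
rank is additive: rank(B) = rank(A) + rank(C).
rank(B) = 13 + 5 = 18

18


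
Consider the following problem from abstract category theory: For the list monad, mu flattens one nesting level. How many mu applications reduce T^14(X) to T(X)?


Each application of mu: T^2 -> T removes one layer of nesting.
Starting at depth 14 (i.e., T^14(X)), we need to reach T(X).
Number of mu applications = 14 - 1 = 13

13


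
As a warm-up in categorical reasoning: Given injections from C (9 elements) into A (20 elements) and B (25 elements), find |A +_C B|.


The pushout A +_C B identifies the images of C in A and B.
|A +_C B| = |A| + |B| - |C| (for injections).
= 20 + 25 - 9 = 36

36


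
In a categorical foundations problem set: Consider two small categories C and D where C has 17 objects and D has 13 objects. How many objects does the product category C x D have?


The product category C x D has objects that are pairs (c, d).
Number of pairs = |Ob(C)| * |Ob(D)| = 17 * 13 = 221

221


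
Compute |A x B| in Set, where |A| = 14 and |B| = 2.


In Set, the product A x B is the Cartesian product.
By the universal property, |A x B| = |A| * |B|.
|A x B| = 14 * 2 = 28

28


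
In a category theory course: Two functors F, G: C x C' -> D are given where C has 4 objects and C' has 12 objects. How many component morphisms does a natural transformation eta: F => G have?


A natural transformation eta: F => G assigns one component morphism per
object of the domain category.
The domain is the product category C x C', so
|Ob(C x C')| = |Ob(C)| * |Ob(C')| = 4 * 12 = 48.
Therefore eta has 48 component morphisms.

48


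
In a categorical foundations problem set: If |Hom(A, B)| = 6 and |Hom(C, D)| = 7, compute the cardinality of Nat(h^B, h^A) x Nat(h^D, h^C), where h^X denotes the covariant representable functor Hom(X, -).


By the Yoneda lemma, Nat(h^B, h^A) is isomorphic to Hom(A, B),
so |Nat(h^B, h^A)| = |Hom(A, B)| and |Nat(h^D, h^C)| = |Hom(C, D)|.
|Hom(A, B)| = 6, |Hom(C, D)| = 7.
|Nat(h^B, h^A) x Nat(h^D, h^C)| = 6 * 7 = 42

42


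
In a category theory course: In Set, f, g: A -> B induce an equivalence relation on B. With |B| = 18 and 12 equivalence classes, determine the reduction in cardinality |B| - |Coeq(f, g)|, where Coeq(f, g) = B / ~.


The coequalizer Coeq(f, g) = B / ~ has one element per equivalence class.
|B| = 18, |Coeq(f, g)| = 12.
|B| - |Coeq(f, g)| = 18 - 12 = 6.

6


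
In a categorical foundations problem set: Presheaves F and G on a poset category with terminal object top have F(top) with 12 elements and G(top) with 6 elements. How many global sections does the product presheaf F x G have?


Global sections of a presheaf on a poset with terminal top satisfy
Gamma(H) ~ H(top). Presheaves admit pointwise products, so
(F x G)(top) = F(top) x G(top) (Cartesian product).
|Gamma(F x G)| = |F(top)| * |G(top)| = 12 * 6 = 72.

72


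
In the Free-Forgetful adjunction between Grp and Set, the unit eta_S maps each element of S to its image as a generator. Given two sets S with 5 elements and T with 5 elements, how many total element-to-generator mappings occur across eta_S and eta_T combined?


The unit eta_X: X -> U(F(X)) of the Free-Forgetful adjunction
maps each element of X to a generator of F(X). For X = S + T (disjoint
union in Set), |S + T| = |S| + |T|.
Total mappings = 5 + 5 = 10.

10


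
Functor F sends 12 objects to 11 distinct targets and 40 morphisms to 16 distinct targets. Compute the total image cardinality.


The image of F consists of distinct objects and distinct morphisms.
|Im(F)| on objects = 11
|Im(F)| on morphisms = 16
Total image cardinality = 11 + 16 = 27

27


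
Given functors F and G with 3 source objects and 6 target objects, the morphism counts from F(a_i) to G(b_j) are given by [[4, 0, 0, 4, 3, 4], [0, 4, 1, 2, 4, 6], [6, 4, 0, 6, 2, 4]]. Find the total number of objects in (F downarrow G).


Objects of (F downarrow G) are triples (a, b, h: F(a)->G(b)).
The count equals the sum of all entries in the hom-matrix.
sum(row 0) = 15
sum(row 1) = 17
sum(row 2) = 22
Grand total = 54

54


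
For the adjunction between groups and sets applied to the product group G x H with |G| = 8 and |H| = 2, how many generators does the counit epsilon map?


The counit epsilon_K: F(U(K)) -> K of the Free-Forgetful adjunction
maps |K| generators of F(U(K)) into K. For K = G x H (the product group),
|G x H| = |G| * |H|.
Total generators mapped = 8 * 2 = 16.

16


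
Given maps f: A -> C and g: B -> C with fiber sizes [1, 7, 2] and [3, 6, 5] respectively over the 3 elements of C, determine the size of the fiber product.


The pullback A x_C B consists of pairs (a, b) with f(a) = g(b).
For each element c in C, the fiber product has |f^-1(c)| * |g^-1(c)| elements.
Summing over C: 1 * 3 + 7 * 6 + 2 * 5
= 3 + 42 + 10 = 55

55


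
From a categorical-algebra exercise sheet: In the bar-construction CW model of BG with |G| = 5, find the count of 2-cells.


In the bar-construction CW model of BG, the n-cells are indexed by
n-tuples [g_1|...|g_n] of non-identity elements of G (degenerate
simplices with some g_i = e do not contribute cells), so there are
(|G| - 1)^n n-cells.
For dim = 2 with |G| = 5:
cells = (5 - 1)^2 = 4^2 = 16

16


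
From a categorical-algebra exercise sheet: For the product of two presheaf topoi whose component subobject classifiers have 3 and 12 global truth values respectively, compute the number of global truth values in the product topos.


In a product of presheaf topoi E_1 x E_2, the subobject classifier
is Omega = Omega_1 x Omega_2 (componentwise), so
|Omega(top)| = |Omega_1(top_1)| * |Omega_2(top_2)|.
= 3 * 12 = 36.

36


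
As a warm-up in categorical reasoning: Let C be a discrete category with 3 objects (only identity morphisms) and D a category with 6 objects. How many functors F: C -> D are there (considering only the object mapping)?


A functor from a discrete category C to D is determined by
where each object maps. Each of the 3 objects of C can map
to any of the 6 objects of D independently.
Number of functors = 6^3 = 216

216


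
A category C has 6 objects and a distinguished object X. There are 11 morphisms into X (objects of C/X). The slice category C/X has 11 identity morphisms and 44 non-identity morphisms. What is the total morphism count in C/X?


In the slice category C/X, objects are morphisms to X.
Identity morphisms: 11 (one per object of C/X).
Non-identity morphisms: 44.
Total = 11 + 44 = 55

55


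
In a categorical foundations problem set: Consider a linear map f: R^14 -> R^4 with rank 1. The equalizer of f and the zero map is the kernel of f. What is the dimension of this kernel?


The equalizer of f and the zero map is ker(f).
By the rank-nullity theorem: dim(ker(f)) = dim(domain) - rank(f).
dim(ker(f)) = 14 - 1 = 13

13


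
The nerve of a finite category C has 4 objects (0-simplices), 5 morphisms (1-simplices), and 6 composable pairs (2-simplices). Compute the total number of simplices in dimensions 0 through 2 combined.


The 2-skeleton of the nerve N(C) consists of simplices in dimensions 0, 1, 2:
  |N(C)_0| = 4 (objects)
  |N(C)_1| = 5 (morphisms)
  |N(C)_2| = 6 (composable pairs)
Total = 4 + 5 + 6 = 15

15


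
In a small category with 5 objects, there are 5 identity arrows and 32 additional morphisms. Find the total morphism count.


Each object has an identity morphism, giving 5 identities.
Adding the 32 non-identity morphisms:
Total = 5 + 32 = 37

37


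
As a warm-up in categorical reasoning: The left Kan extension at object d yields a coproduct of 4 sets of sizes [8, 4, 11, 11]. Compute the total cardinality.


Pointwise, the left Kan extension (Lan_F H)(d) is the colimit, indexed
by the comma category (F downarrow d), of H composed with the
projection (F downarrow d) -> C. Here that colimit is given
as a coproduct (disjoint union) of sets, so its cardinality is the
sum of the sizes of the summands.
Coproduct of sets with sizes: 8 + 4 + 11 + 11
= 34

34


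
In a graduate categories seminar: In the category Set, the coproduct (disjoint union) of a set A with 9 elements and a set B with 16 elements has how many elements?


In Set, the coproduct A + B is the disjoint union.
|A + B| = |A| + |B| = 9 + 16 = 25

25


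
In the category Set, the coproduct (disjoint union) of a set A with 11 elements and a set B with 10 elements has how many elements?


In Set, the coproduct A + B is the disjoint union.
|A + B| = |A| + |B| = 11 + 10 = 21

21


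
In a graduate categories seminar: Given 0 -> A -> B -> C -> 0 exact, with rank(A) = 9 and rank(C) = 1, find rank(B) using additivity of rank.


For a short exact sequence 0 -> A -> B -> C -> 0,
rank is additive: rank(B) = rank(A) + rank(C).
rank(B) = 9 + 1 = 10

10


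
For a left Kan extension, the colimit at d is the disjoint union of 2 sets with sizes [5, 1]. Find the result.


Pointwise, the left Kan extension (Lan_F H)(d) is the colimit, indexed
by the comma category (F downarrow d), of H composed with the
projection (F downarrow d) -> C. Here that colimit is given
as a coproduct (disjoint union) of sets, so its cardinality is the
sum of the sizes of the summands.
Coproduct of sets with sizes: 5 + 1
= 6

6


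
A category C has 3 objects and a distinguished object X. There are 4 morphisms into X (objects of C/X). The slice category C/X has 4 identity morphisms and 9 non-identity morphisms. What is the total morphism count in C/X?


In the slice category C/X, objects are morphisms to X.
Identity morphisms: 4 (one per object of C/X).
Non-identity morphisms: 9.
Total = 4 + 9 = 13

13


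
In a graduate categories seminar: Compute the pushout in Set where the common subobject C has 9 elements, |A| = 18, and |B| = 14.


The pushout A +_C B identifies the images of C in A and B.
|A +_C B| = |A| + |B| - |C| (for injections).
= 18 + 14 - 9 = 23

23


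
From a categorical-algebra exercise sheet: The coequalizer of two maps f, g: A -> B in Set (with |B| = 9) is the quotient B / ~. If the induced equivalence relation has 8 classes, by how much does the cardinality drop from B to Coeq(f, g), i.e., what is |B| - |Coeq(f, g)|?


The coequalizer Coeq(f, g) = B / ~ has one element per equivalence class.
|B| = 9, |Coeq(f, g)| = 8.
|B| - |Coeq(f, g)| = 9 - 8 = 1.

1


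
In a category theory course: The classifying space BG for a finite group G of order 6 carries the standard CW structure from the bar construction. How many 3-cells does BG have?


In the bar-construction CW model of BG, the n-cells are indexed by
n-tuples [g_1|...|g_n] of non-identity elements of G (degenerate
simplices with some g_i = e do not contribute cells), so there are
(|G| - 1)^n n-cells.
For dim = 3 with |G| = 6:
cells = (6 - 1)^3 = 5^3 = 125

125


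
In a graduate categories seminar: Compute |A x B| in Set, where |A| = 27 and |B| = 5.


In Set, the product A x B is the Cartesian product.
By the universal property, |A x B| = |A| * |B|.
|A x B| = 27 * 5 = 135

135


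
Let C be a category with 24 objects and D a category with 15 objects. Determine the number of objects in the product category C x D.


The product category C x D has objects that are pairs (c, d).
Number of pairs = |Ob(C)| * |Ob(D)| = 24 * 15 = 360

360


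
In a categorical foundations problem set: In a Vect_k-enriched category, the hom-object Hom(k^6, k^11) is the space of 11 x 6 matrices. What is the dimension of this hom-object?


In Vect-enriched categories, Hom(k^n, k^m) is the space of m x n matrices.
dim(Hom(k^6, k^11)) = 11 * 6 = 66

66


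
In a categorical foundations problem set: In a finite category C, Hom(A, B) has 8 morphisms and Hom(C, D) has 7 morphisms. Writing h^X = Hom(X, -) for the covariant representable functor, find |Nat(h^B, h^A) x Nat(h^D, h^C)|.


By the Yoneda lemma, Nat(h^B, h^A) is isomorphic to Hom(A, B),
so |Nat(h^B, h^A)| = |Hom(A, B)| and |Nat(h^D, h^C)| = |Hom(C, D)|.
|Hom(A, B)| = 8, |Hom(C, D)| = 7.
|Nat(h^B, h^A) x Nat(h^D, h^C)| = 8 * 7 = 56

56


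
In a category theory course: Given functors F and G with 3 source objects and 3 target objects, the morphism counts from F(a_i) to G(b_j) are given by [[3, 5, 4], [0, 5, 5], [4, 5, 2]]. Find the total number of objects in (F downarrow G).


Objects of (F downarrow G) are triples (a, b, h: F(a)->G(b)).
The count equals the sum of all entries in the hom-matrix.
sum(row 0) = 12
sum(row 1) = 10
sum(row 2) = 11
Grand total = 33

33


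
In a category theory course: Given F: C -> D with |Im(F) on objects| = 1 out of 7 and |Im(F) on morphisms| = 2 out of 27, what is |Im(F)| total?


The image of F consists of distinct objects and distinct morphisms.
|Im(F)| on objects = 1
|Im(F)| on morphisms = 2
Total image cardinality = 1 + 2 = 3

3


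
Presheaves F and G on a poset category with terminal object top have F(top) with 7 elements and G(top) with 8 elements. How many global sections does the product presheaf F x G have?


Global sections of a presheaf on a poset with terminal top satisfy
Gamma(H) ~ H(top). Presheaves admit pointwise products, so
(F x G)(top) = F(top) x G(top) (Cartesian product).
|Gamma(F x G)| = |F(top)| * |G(top)| = 7 * 8 = 56.

56


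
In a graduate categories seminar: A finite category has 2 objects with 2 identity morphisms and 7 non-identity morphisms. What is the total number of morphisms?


Each object has an identity morphism, giving 2 identities.
Adding the 7 non-identity morphisms:
Total = 2 + 7 = 9

9


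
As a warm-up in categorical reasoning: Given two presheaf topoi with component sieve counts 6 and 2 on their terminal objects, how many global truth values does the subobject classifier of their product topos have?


In a product of presheaf topoi E_1 x E_2, the subobject classifier
is Omega = Omega_1 x Omega_2 (componentwise), so
|Omega(top)| = |Omega_1(top_1)| * |Omega_2(top_2)|.
= 6 * 2 = 12.

12


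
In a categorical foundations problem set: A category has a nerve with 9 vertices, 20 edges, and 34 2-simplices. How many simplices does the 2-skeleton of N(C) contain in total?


The 2-skeleton of the nerve N(C) consists of simplices in dimensions 0, 1, 2:
  |N(C)_0| = 9 (objects)
  |N(C)_1| = 20 (morphisms)
  |N(C)_2| = 34 (composable pairs)
Total = 9 + 20 + 34 = 63

63


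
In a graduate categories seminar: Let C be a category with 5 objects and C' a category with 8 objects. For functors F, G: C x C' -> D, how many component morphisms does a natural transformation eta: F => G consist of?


A natural transformation eta: F => G assigns one component morphism per
object of the domain category.
The domain is the product category C x C', so
|Ob(C x C')| = |Ob(C)| * |Ob(C')| = 5 * 8 = 40.
Therefore eta has 40 component morphisms.

40


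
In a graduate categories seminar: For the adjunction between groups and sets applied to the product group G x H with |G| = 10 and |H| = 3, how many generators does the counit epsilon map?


The counit epsilon_K: F(U(K)) -> K of the Free-Forgetful adjunction
maps |K| generators of F(U(K)) into K. For K = G x H (the product group),
|G x H| = |G| * |H|.
Total generators mapped = 10 * 3 = 30.

30


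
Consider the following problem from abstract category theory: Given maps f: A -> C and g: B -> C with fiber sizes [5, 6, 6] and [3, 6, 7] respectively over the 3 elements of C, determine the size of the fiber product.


The pullback A x_C B consists of pairs (a, b) with f(a) = g(b).
For each element c in C, the fiber product has |f^-1(c)| * |g^-1(c)| elements.
Summing over C: 5 * 3 + 6 * 6 + 6 * 7
= 15 + 36 + 42 = 93

93


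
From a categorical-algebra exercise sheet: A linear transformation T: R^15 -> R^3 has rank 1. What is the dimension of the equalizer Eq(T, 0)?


The equalizer of f and the zero map is ker(f).
By the rank-nullity theorem: dim(ker(f)) = dim(domain) - rank(f).
dim(ker(f)) = 15 - 1 = 14

14


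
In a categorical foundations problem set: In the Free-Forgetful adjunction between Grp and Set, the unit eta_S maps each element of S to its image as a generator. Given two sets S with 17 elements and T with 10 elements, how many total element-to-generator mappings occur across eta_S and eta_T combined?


The unit eta_X: X -> U(F(X)) of the Free-Forgetful adjunction
maps each element of X to a generator of F(X). For X = S + T (disjoint
union in Set), |S + T| = |S| + |T|.
Total mappings = 17 + 10 = 27.

27


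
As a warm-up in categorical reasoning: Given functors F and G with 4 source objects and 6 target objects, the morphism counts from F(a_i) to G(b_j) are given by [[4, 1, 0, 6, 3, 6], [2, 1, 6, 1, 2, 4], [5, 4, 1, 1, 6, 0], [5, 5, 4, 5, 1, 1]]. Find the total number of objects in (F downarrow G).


Objects of (F downarrow G) are triples (a, b, h: F(a)->G(b)).
The count equals the sum of all entries in the hom-matrix.
sum(row 0) = 20
sum(row 1) = 16
sum(row 2) = 17
sum(row 3) = 21
Grand total = 74

74


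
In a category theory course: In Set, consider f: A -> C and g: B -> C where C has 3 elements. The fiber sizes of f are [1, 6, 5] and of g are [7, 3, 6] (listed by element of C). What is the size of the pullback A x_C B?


The pullback A x_C B consists of pairs (a, b) with f(a) = g(b).
For each element c in C, the fiber product has |f^-1(c)| * |g^-1(c)| elements.
Summing over C: 1 * 7 + 6 * 3 + 5 * 6
= 7 + 18 + 30 = 55

55


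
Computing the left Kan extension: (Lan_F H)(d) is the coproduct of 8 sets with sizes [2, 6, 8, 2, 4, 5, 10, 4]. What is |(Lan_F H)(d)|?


Pointwise, the left Kan extension (Lan_F H)(d) is the colimit, indexed
by the comma category (F downarrow d), of H composed with the
projection (F downarrow d) -> C. Here that colimit is given
as a coproduct (disjoint union) of sets, so its cardinality is the
sum of the sizes of the summands.
Coproduct of sets with sizes: 2 + 6 + 8 + 2 + 4 + 5 + 10 + 4
= 41

41


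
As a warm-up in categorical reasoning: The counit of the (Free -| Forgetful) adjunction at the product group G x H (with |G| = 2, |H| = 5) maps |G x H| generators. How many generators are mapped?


The counit epsilon_K: F(U(K)) -> K of the Free-Forgetful adjunction
maps |K| generators of F(U(K)) into K. For K = G x H (the product group),
|G x H| = |G| * |H|.
Total generators mapped = 2 * 5 = 10.

10


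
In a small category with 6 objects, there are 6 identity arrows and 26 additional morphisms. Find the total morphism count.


Each object has an identity morphism, giving 6 identities.
Adding the 26 non-identity morphisms:
Total = 6 + 26 = 32

32


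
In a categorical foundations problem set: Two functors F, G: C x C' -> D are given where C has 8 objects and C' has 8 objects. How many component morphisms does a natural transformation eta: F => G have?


A natural transformation eta: F => G assigns one component morphism per
object of the domain category.
The domain is the product category C x C', so
|Ob(C x C')| = |Ob(C)| * |Ob(C')| = 8 * 8 = 64.
Therefore eta has 64 component morphisms.

64


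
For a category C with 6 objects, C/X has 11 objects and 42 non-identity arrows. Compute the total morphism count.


In the slice category C/X, objects are morphisms to X.
Identity morphisms: 11 (one per object of C/X).
Non-identity morphisms: 42.
Total = 11 + 42 = 53

53


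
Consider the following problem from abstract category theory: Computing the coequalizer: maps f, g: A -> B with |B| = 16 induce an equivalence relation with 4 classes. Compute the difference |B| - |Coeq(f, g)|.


The coequalizer Coeq(f, g) = B / ~ has one element per equivalence class.
|B| = 16, |Coeq(f, g)| = 4.
|B| - |Coeq(f, g)| = 16 - 4 = 12.

12


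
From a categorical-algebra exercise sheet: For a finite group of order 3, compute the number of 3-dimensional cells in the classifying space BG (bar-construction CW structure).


In the bar-construction CW model of BG, the n-cells are indexed by
n-tuples [g_1|...|g_n] of non-identity elements of G (degenerate
simplices with some g_i = e do not contribute cells), so there are
(|G| - 1)^n n-cells.
For dim = 3 with |G| = 3:
cells = (3 - 1)^3 = 2^3 = 8

8


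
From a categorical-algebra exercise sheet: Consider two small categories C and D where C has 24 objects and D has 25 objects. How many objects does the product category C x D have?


The product category C x D has objects that are pairs (c, d).
Number of pairs = |Ob(C)| * |Ob(D)| = 24 * 25 = 600

600


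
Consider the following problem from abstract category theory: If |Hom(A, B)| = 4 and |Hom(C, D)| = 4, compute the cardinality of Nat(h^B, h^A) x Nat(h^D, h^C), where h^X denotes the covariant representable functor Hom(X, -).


By the Yoneda lemma, Nat(h^B, h^A) is isomorphic to Hom(A, B),
so |Nat(h^B, h^A)| = |Hom(A, B)| and |Nat(h^D, h^C)| = |Hom(C, D)|.
|Hom(A, B)| = 4, |Hom(C, D)| = 4.
|Nat(h^B, h^A) x Nat(h^D, h^C)| = 4 * 4 = 16

16
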